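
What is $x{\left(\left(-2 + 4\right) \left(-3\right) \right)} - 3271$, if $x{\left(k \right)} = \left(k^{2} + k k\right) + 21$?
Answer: $-3178$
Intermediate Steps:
$x{\left(k \right)} = 21 + 2 k^{2}$ ($x{\left(k \right)} = \left(k^{2} + k^{2}\right) + 21 = 2 k^{2} + 21 = 21 + 2 k^{2}$)
$x{\left(\left(-2 + 4\right) \left(-3\right) \right)} - 3271 = \left(21 + 2 \left(\left(-2 + 4\right) \left(-3\right)\right)^{2}\right) - 3271 = \left(21 + 2 \left(2 \left(-3\right)\right)^{2}\right) - 3271 = \left(21 + 2 \left(-6\right)^{2}\right) - 3271 = \left(21 + 2 \cdot 36\right) - 3271 = \left(21 + 72\right) - 3271 = 93 - 3271 = -3178$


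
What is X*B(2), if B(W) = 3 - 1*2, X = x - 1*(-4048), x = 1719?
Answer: 5767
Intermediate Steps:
X = 5767 (X = 1719 - 1*(-4048) = 1719 + 4048 = 5767)
B(W) = 1 (B(W) = 3 - 2 = 1)
X*B(2) = 5767*1 = 5767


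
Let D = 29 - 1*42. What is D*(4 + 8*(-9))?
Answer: 884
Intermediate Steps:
D = -13 (D = 29 - 42 = -13)
D*(4 + 8*(-9)) = -13*(4 + 8*(-9)) = -13*(4 - 72) = -13*(-68) = 884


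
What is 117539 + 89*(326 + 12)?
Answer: 147621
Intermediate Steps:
117539 + 89*(326 + 12) = 117539 + 89*338 = 117539 + 30082 = 147621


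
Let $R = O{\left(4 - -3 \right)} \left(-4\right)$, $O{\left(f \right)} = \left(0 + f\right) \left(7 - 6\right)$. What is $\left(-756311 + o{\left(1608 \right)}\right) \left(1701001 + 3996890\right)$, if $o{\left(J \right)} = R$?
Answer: $-4309537181049$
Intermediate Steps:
$O{\left(f \right)} = f$ ($O{\left(f \right)} = f 1 = f$)
$R = -28$ ($R = \left(4 - -3\right) \left(-4\right) = \left(4 + 3\right) \left(-4\right) = 7 \left(-4\right) = -28$)
$o{\left(J \right)} = -28$
$\left(-756311 + o{\left(1608 \right)}\right) \left(1701001 + 3996890\right) = \left(-756311 - 28\right) \left(1701001 + 3996890\right) = \left(-756339\right) 5697891 = -4309537181049$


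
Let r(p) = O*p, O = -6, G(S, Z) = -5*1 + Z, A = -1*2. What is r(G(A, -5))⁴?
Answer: 12960000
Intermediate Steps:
A = -2
G(S, Z) = -5 + Z
r(p) = -6*p
r(G(A, -5))⁴ = (-6*(-5 - 5))⁴ = (-6*(-10))⁴ = 60⁴ = 12960000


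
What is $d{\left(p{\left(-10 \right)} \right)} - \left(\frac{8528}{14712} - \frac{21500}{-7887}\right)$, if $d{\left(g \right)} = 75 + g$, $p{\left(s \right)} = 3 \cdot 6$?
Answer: $\frac{144549323}{1611577} \approx 89.694$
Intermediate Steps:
$p{\left(s \right)} = 18$
$d{\left(p{\left(-10 \right)} \right)} - \left(\frac{8528}{14712} - \frac{21500}{-7887}\right) = \left(75 + 18\right) - \left(\frac{8528}{14712} - \frac{21500}{-7887}\right) = 93 - \left(8528 \cdot \frac{1}{14712} - - \frac{21500}{7887}\right) = 93 - \left(\frac{1066}{1839} + \frac{21500}{7887}\right) = 93 - \frac{5327338}{1611577} = \frac{144549323}{1611577}$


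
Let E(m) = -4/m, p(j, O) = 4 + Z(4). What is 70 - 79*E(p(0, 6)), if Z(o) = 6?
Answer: 508/5 ≈ 101.60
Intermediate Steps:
p(j, O) = 10 (p(j, O) = 4 + 6 = 10)
70 - 79*E(p(0, 6)) = 70 - (-316)/10 = 70 - 79*(-⅖) = 70 + 158/5 = 508/5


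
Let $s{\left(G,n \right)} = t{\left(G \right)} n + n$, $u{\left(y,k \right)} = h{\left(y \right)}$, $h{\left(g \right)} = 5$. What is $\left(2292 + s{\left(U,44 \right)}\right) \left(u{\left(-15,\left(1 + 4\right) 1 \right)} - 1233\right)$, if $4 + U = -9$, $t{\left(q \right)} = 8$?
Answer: $-3300864$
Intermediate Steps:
$U = -13$ ($U = -4 - 9 = -13$)
$u{\left(y,k \right)} = 5$
$s{\left(G,n \right)} = 9 n$ ($s{\left(G,n \right)} = 8 n + n = 9 n$)
$\left(2292 + s{\left(U,44 \right)}\right) \left(u{\left(-15,\left(1 + 4\right) 1 \right)} - 1233\right) = \left(2292 + 9 \cdot 44\right) \left(5 - 1233\right) = \left(2292 + 396\right) \left(-1228\right) = 2688 \left(-1228\right) = -3300864$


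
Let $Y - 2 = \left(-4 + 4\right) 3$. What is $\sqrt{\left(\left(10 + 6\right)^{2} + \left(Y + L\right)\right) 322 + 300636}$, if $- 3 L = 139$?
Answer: $\frac{\sqrt{3319134}}{3} \approx 607.28$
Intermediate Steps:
$L = - \frac{139}{3}$ ($L = \left(- \frac{1}{3}\right) 139 = - \frac{139}{3} \approx -46.333$)
$Y = 2$ ($Y = 2 + \left(-4 + 4\right) 3 = 2 + 0 \cdot 3 = 2 + 0 = 2$)
$\sqrt{\left(\left(10 + 6\right)^{2} + \left(Y + L\right)\right) 322 + 300636} = \sqrt{\left(\left(10 + 6\right)^{2} + \left(2 - \frac{139}{3}\right)\right) 322 + 300636} = \sqrt{\left(16^{2} - \frac{133}{3}\right) 322 + 300636} = \sqrt{\left(256 - \frac{133}{3}\right) 322 + 300636} = \sqrt{\frac{635}{3} \cdot 322 + 300636} = \sqrt{\frac{204470}{3} + 300636} = \sqrt{\frac{1106378}{3}} = \frac{\sqrt{3319134}}{3}$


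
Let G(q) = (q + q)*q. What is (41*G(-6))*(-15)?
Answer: -44280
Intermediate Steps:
G(q) = 2*q² (G(q) = (2*q)*q = 2*q²)
(41*G(-6))*(-15) = (41*(2*(-6)²))*(-15) = (41*(2*36))*(-15) = (41*72)*(-15) = 2952*(-15) = -44280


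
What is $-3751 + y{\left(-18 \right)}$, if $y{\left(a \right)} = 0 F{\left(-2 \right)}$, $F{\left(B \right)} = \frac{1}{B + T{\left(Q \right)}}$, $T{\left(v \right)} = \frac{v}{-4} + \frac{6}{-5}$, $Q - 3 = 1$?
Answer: $-3751$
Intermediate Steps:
$Q = 4$ ($Q = 3 + 1 = 4$)
$T{\left(v \right)} = - \frac{6}{5} - \frac{v}{4}$ ($T{\left(v \right)} = v \left(- \frac{1}{4}\right) + 6 \left(- \frac{1}{5}\right) = - \frac{v}{4} - \frac{6}{5} = - \frac{6}{5} - \frac{v}{4}$)
$F{\left(B \right)} = \frac{1}{- \frac{11}{5} + B}$ ($F{\left(B \right)} = \frac{1}{B - \frac{11}{5}} = \frac{1}{- \frac{11}{5} + B}$)
$y{\left(a \right)} = 0$ ($y{\left(a \right)} = 0 \frac{5}{-11 + 5 \left(-2\right)} = 0 \frac{5}{-11 - 10} = 0 \frac{5}{-21} = 0 \cdot 5 \left(- \frac{1}{21}\right) = 0 \left(- \frac{5}{21}\right) = 0$)
$-3751 + y{\left(-18 \right)} = -3751 + 0 = -3751$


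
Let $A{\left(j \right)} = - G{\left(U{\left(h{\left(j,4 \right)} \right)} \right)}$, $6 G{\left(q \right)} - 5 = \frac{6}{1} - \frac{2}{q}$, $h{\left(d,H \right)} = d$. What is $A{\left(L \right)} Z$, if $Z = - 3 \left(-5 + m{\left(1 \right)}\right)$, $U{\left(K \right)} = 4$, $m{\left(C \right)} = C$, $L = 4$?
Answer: $-21$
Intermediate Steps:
$G{\left(q \right)} = \frac{11}{6} - \frac{1}{3 q}$ ($G{\left(q \right)} = \frac{5}{6} + \frac{\frac{6}{1} - \frac{2}{q}}{6} = \frac{5}{6} + \frac{6 \cdot 1 - \frac{2}{q}}{6} = \frac{5}{6} + \frac{6 - \frac{2}{q}}{6} = \frac{5}{6} + \left(1 - \frac{1}{3 q}\right) = \frac{11}{6} - \frac{1}{3 q}$)
$A{\left(j \right)} = - \frac{7}{4}$ ($A{\left(j \right)} = - \frac{-2 + 11 \cdot 4}{6 \cdot 4} = - \frac{-2 + 44}{6 \cdot 4} = - \frac{42}{6 \cdot 4} = \left(-1\right) \frac{7}{4} = - \frac{7}{4}$)
$Z = 12$ ($Z = - 3 \left(-5 + 1\right) = \left(-3\right) \left(-4\right) = 12$)
$A{\left(L \right)} Z = \left(- \frac{7}{4}\right) 12 = -21$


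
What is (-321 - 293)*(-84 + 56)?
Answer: 17192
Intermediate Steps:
(-321 - 293)*(-84 + 56) = -614*(-28) = 17192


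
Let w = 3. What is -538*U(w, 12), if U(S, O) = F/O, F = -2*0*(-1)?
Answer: 0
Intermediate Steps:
F = 0 (F = 0*(-1) = 0)
U(S, O) = 0 (U(S, O) = 0/O = 0)
-538*U(w, 12) = -538*0 = 0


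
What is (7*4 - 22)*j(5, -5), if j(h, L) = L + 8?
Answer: 18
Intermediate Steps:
j(h, L) = 8 + L
(7*4 - 22)*j(5, -5) = (7*4 - 22)*(8 - 5) = (28 - 22)*3 = 6*3 = 18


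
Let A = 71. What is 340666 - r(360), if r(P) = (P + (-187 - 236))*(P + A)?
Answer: 367819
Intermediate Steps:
r(P) = (-423 + P)*(71 + P) (r(P) = (P + (-187 - 236))*(P + 71) = (P - 423)*(71 + P) = (-423 + P)*(71 + P))
340666 - r(360) = 340666 - (-30033 + 360**2 - 352*360) = 340666 - (-30033 + 129600 - 126720) = 340666 - 1*(-27153) = 340666 + 27153 = 367819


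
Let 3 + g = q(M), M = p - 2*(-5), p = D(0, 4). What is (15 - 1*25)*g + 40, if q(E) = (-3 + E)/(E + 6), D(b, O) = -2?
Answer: 465/7 ≈ 66.429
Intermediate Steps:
p = -2
M = 8 (M = -2 - 2*(-5) = -2 + 10 = 8)
q(E) = (-3 + E)/(6 + E)
g = -37/14 (g = -3 + (-3 + 8)/(6 + 8) = -3 + 5/14 = -37/14 ≈ -2.6429)
(15 - 1*25)*g + 40 = (15 - 1*25)*(-37/14) + 40 = (15 - 25)*(-37/14) + 40 = -10*(-37/14) + 40 = 185/7 + 40 = 465/7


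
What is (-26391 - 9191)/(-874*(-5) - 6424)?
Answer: 17791/1027 ≈ 17.323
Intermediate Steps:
(-26391 - 9191)/(-874*(-5) - 6424) = -35582/(4370 - 6424) = -35582/(-2054) = -35582*(-1/2054) = 17791/1027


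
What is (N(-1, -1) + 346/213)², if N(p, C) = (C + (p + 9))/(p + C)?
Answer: 638401/181476 ≈ 3.5178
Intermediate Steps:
N(p, C) = (9 + C + p)/(C + p) (N(p, C) = (C + (9 + p))/(C + p) = (9 + C + p)/(C + p))
(N(-1, -1) + 346/213)² = ((9 - 1 - 1)/(-1 - 1) + 346/213)² = (7/(-2) + 346*(1/213))² = (-½*7 + 346/213)² = (-7/2 + 346/213)² = (-799/426)² = 638401/181476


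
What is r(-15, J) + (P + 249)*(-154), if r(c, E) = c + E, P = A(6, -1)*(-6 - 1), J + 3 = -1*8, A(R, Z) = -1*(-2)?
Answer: -36216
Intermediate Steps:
A(R, Z) = 2
J = -11 (J = -3 - 1*8 = -3 - 8 = -11)
P = -14 (P = 2*(-6 - 1) = 2*(-7) = -14)
r(c, E) = E + c
r(-15, J) + (P + 249)*(-154) = (-11 - 15) + (-14 + 249)*(-154) = -26 + 235*(-154) = -26 - 36190 = -36216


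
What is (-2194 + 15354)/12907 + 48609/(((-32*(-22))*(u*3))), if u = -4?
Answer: -15643051/3304192 ≈ -4.7343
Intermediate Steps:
(-2194 + 15354)/12907 + 48609/(((-32*(-22))*(u*3))) = (-2194 + 15354)/12907 + 48609/(((-32*(-22))*(-4*3))) = 13160*(1/12907) + 48609/((704*(-12))) = 13160/12907 + 48609/(-8448) = 13160/12907 + 48609*(-1/8448) = 13160/12907 - 1473/256 = -15643051/3304192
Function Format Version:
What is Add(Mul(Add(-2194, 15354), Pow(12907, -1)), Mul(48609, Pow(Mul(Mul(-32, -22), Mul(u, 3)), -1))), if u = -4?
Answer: Rational(-15643051, 3304192) ≈ -4.7343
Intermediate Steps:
Add(Mul(Add(-2194, 15354), Pow(12907, -1)), Mul(48609, Pow(Mul(Mul(-32, -22), Mul(u, 3)), -1))) = Add(Mul(Add(-2194, 15354), Pow(12907, -1)), Mul(48609, Pow(Mul(Mul(-32, -22), Mul(-4, 3)), -1))) = Add(Mul(13160, Rational(1, 12907)), Mul(48609, Pow(Mul(704, -12), -1))) = Add(Rational(13160, 12907), Mul(48609, Pow(-8448, -1))) = Add(Rational(13160, 12907), Mul(48609, Rational(-1, 8448))) = Add(Rational(13160, 12907), Rational(-1473, 256)) = Rational(-15643051, 3304192)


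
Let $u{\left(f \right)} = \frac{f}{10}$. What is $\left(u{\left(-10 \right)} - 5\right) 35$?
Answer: $-210$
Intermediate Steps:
$u{\left(f \right)} = \frac{f}{10}$ ($u{\left(f \right)} = f \frac{1}{10} = \frac{f}{10}$)
$\left(u{\left(-10 \right)} - 5\right) 35 = \left(\frac{1}{10} \left(-10\right) - 5\right) 35 = \left(-1 - 5\right) 35 = \left(-6\right) 35 = -210$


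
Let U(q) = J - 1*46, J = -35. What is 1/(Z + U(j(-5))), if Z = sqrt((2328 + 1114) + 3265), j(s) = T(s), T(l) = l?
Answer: 81/146 + sqrt(6707)/146 ≈ 1.1157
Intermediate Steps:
j(s) = s
U(q) = -81 (U(q) = -35 - 1*46 = -35 - 46 = -81)
Z = sqrt(6707) (Z = sqrt(3442 + 3265) = sqrt(6707) ≈ 81.896)
1/(Z + U(j(-5))) = 1/(sqrt(6707) - 81) = 1/(-81 + sqrt(6707))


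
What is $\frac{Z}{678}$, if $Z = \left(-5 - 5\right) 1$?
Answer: $- \frac{5}{339} \approx -0.014749$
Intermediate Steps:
$Z = -10$ ($Z = \left(-10\right) 1 = -10$)
$\frac{Z}{678} = - \frac{10}{678} = \left(-10\right) \frac{1}{678} = - \frac{5}{339}$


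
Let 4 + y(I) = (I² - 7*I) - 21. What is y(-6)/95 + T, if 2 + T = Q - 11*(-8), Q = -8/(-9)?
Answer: 74767/855 ≈ 87.447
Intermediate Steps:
Q = 8/9 (Q = -8*(-⅑) = 8/9 ≈ 0.88889)
y(I) = -25 + I² - 7*I (y(I) = -4 + ((I² - 7*I) - 21) = -4 + (-21 + I² - 7*I) = -25 + I² - 7*I)
T = 782/9 (T = -2 + (8/9 - 11*(-8)) = -2 + (8/9 + 88) = -2 + 800/9 = 782/9 ≈ 86.889)
y(-6)/95 + T = (-25 + (-6)² - 7*(-6))/95 + 782/9 = (-25 + 36 + 42)*(1/95) + 782/9 = 53*(1/95) + 782/9 = 53/95 + 782/9 = 74767/855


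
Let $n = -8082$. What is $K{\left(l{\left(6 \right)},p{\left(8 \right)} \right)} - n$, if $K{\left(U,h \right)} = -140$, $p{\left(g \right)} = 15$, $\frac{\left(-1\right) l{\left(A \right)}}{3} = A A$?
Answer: $7942$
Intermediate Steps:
$l{\left(A \right)} = - 3 A^{2}$ ($l{\left(A \right)} = - 3 A A = - 3 A^{2}$)
$K{\left(l{\left(6 \right)},p{\left(8 \right)} \right)} - n = -140 - -8082 = -140 + 8082 = 7942$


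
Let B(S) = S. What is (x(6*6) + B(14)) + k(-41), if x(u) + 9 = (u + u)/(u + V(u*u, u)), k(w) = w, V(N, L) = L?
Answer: -35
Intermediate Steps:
x(u) = -8 (x(u) = -9 + (u + u)/(u + u) = -9 + (2*u)/((2*u)) = -9 + (2*u)*(1/(2*u)) = -9 + 1 = -8)
(x(6*6) + B(14)) + k(-41) = (-8 + 14) - 41 = 6 - 41 = -35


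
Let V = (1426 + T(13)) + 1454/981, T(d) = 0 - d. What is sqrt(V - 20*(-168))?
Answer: sqrt(510530603)/327 ≈ 69.098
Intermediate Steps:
T(d) = -d
V = 1387607/981 (V = (1426 - 1*13) + 1454/981 = (1426 - 13) + 1454*(1/981) = 1413 + 1454/981 = 1387607/981 ≈ 1414.5)
sqrt(V - 20*(-168)) = sqrt(1387607/981 - 20*(-168)) = sqrt(1387607/981 + 3360) = sqrt(4683767/981) = sqrt(510530603)/327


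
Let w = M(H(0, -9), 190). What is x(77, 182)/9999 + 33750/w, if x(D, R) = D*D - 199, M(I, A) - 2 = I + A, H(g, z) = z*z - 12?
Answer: 12554140/96657 ≈ 129.88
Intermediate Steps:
H(g, z) = -12 + z**2 (H(g, z) = z**2 - 12 = -12 + z**2)
M(I, A) = 2 + A + I (M(I, A) = 2 + (I + A) = 2 + (A + I) = 2 + A + I)
x(D, R) = -199 + D**2 (x(D, R) = D**2 - 199 = -199 + D**2)
w = 261 (w = 2 + 190 + (-12 + (-9)**2) = 2 + 190 + (-12 + 81) = 2 + 190 + 69 = 261)
x(77, 182)/9999 + 33750/w = (-199 + 77**2)/9999 + 33750/261 = (-199 + 5929)*(1/9999) + 33750*(1/261) = 5730*(1/9999) + 3750/29 = 1910/3333 + 3750/29 = 12554140/96657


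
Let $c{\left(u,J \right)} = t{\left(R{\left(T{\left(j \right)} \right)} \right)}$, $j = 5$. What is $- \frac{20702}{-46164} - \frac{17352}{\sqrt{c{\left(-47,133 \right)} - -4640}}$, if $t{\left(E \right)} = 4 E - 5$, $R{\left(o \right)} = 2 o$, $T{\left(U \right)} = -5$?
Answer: $\frac{10351}{23082} - \frac{17352 \sqrt{4595}}{4595} \approx -255.53$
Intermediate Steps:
$t{\left(E \right)} = -5 + 4 E$
$c{\left(u,J \right)} = -45$ ($c{\left(u,J \right)} = -5 + 4 \cdot 2 \left(-5\right) = -5 + 4 \left(-10\right) = -5 - 40 = -45$)
$- \frac{20702}{-46164} - \frac{17352}{\sqrt{c{\left(-47,133 \right)} - -4640}} = - \frac{20702}{-46164} - \frac{17352}{\sqrt{-45 - -4640}} = \left(-20702\right) \left(- \frac{1}{46164}\right) - \frac{17352}{\sqrt{-45 + \left(-5748 + 10388\right)}} = \frac{10351}{23082} - \frac{17352}{\sqrt{-45 + 4640}} = \frac{10351}{23082} - \frac{17352}{\sqrt{4595}} = \frac{10351}{23082} - 17352 \frac{\sqrt{4595}}{4595} = \frac{10351}{23082} - \frac{17352 \sqrt{4595}}{4595}$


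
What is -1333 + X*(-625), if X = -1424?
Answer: 888667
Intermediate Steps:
-1333 + X*(-625) = -1333 - 1424*(-625) = -1333 + 890000 = 888667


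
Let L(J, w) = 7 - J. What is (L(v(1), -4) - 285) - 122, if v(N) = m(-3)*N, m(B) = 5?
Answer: -405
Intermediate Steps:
v(N) = 5*N
(L(v(1), -4) - 285) - 122 = ((7 - 5) - 285) - 122 = (2 - 285) - 122 = -283 - 122 = -405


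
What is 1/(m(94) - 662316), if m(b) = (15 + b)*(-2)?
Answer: -1/662534 ≈ -1.5094e-6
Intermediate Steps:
m(b) = -30 - 2*b
1/(m(94) - 662316) = 1/((-30 - 2*94) - 662316) = 1/((-30 - 188) - 662316) = 1/(-218 - 662316) = 1/(-662534) = -1/662534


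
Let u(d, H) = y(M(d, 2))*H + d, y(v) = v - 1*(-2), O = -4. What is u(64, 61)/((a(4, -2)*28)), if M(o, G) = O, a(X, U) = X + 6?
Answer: -29/140 ≈ -0.20714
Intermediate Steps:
a(X, U) = 6 + X
M(o, G) = -4
y(v) = 2 + v (y(v) = v + 2 = 2 + v)
u(d, H) = d - 2*H (u(d, H) = (2 - 4)*H + d = -2*H + d = d - 2*H)
u(64, 61)/((a(4, -2)*28)) = (64 - 2*61)/(((6 + 4)*28)) = (64 - 122)/((10*28)) = -58/280 = -58*1/280 = -29/140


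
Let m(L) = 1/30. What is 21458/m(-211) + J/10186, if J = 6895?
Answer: 6557142535/10186 ≈ 6.4374e+5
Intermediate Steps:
m(L) = 1/30
21458/m(-211) + J/10186 = 21458/(1/30) + 6895/10186 = 21458*30 + 6895*(1/10186) = 643740 + 6895/10186 = 6557142535/10186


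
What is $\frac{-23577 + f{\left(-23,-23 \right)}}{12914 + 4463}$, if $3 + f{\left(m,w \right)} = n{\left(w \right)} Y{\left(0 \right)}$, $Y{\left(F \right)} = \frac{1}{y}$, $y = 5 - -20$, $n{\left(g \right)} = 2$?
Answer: $- \frac{589498}{434425} \approx -1.357$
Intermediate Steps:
$y = 25$ ($y = 5 + 20 = 25$)
$Y{\left(F \right)} = \frac{1}{25}$
$f{\left(m,w \right)} = - \frac{73}{25}$ ($f{\left(m,w \right)} = -3 + 2 \cdot \frac{1}{25} = -3 + \frac{2}{25} = - \frac{73}{25}$)
$\frac{-23577 + f{\left(-23,-23 \right)}}{12914 + 4463} = \frac{-23577 - \frac{73}{25}}{12914 + 4463} = - \frac{589498}{25 \cdot 17377} = \left(- \frac{589498}{25}\right) \frac{1}{17377} = - \frac{589498}{434425}$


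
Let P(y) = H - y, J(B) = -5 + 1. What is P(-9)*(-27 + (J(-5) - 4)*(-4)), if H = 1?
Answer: 50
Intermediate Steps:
J(B) = -4
P(y) = 1 - y
P(-9)*(-27 + (J(-5) - 4)*(-4)) = (1 - 1*(-9))*(-27 + (-4 - 4)*(-4)) = (1 + 9)*(-27 - 8*(-4)) = 10*(-27 + 32) = 10*5 = 50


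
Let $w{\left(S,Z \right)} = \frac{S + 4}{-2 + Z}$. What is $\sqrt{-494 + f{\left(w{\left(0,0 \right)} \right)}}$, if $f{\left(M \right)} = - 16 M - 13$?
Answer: $5 i \sqrt{19} \approx 21.794 i$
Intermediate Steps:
$w{\left(S,Z \right)} = \frac{4 + S}{-2 + Z}$
$f{\left(M \right)} = -13 - 16 M$
$\sqrt{-494 + f{\left(w{\left(0,0 \right)} \right)}} = \sqrt{-494 - \left(13 + 16 \frac{4 + 0}{-2 + 0}\right)} = \sqrt{-494 - \left(13 + 16 \frac{1}{-2} \cdot 4\right)} = \sqrt{-494 - \left(13 + 16 \left(\left(- \frac{1}{2}\right) 4\right)\right)} = \sqrt{-494 - -19} = \sqrt{-494 + \left(-13 + 32\right)} = \sqrt{-494 + 19} = \sqrt{-475} = 5 i \sqrt{19}$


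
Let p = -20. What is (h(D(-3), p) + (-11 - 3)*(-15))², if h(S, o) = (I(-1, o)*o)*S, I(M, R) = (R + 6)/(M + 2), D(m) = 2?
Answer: 592900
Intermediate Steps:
I(M, R) = (6 + R)/(2 + M)
h(S, o) = S*o*(6 + o) (h(S, o) = (((6 + o)/(2 - 1))*o)*S = (((6 + o)/1)*o)*S = ((1*(6 + o))*o)*S = ((6 + o)*o)*S = (o*(6 + o))*S = S*o*(6 + o))
(h(D(-3), p) + (-11 - 3)*(-15))² = (2*(-20)*(6 - 20) + (-11 - 3)*(-15))² = (2*(-20)*(-14) - 14*(-15))² = (560 + 210)² = 770² = 592900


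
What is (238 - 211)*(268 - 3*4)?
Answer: 6912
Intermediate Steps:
(238 - 211)*(268 - 3*4) = 27*(268 - 12) = 27*256 = 6912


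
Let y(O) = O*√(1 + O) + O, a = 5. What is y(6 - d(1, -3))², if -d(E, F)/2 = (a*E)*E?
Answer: 4608 + 512*√17 ≈ 6719.0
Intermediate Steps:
d(E, F) = -10*E² (d(E, F) = -2*5*E*E = -10*E²)
y(O) = O + O*√(1 + O)
y(6 - d(1, -3))² = ((6 - (-10)*1²)*(1 + √(1 + (6 - (-10)*1²))))² = ((6 - (-10))*(1 + √(1 + (6 - (-10)))))² = ((6 - 1*(-10))*(1 + √(1 + (6 - 1*(-10)))))² = ((6 + 10)*(1 + √(1 + (6 + 10))))² = (16*(1 + √(1 + 16)))² = (16*(1 + √17))² = (16 + 16*√17)²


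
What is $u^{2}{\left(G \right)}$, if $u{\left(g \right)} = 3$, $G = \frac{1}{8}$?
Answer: $9$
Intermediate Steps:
$G = \frac{1}{8} \approx 0.125$
$u^{2}{\left(G \right)} = 3^{2} = 9$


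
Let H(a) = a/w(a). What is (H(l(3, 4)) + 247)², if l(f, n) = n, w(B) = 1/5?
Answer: 71289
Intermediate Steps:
w(B) = ⅕
H(a) = 5*a (H(a) = a/(⅕) = a*5 = 5*a)
(H(l(3, 4)) + 247)² = (5*4 + 247)² = (20 + 247)² = 267² = 71289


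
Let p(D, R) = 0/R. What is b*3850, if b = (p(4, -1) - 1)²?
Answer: 3850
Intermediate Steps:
p(D, R) = 0
b = 1 (b = (0 - 1)² = (-1)² = 1)
b*3850 = 1*3850 = 3850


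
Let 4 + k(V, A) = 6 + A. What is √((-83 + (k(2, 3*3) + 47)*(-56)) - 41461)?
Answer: 2*I*√11198 ≈ 211.64*I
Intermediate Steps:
k(V, A) = 2 + A (k(V, A) = -4 + (6 + A) = 2 + A)
√((-83 + (k(2, 3*3) + 47)*(-56)) - 41461) = √((-83 + ((2 + 3*3) + 47)*(-56)) - 41461) = √((-83 + ((2 + 9) + 47)*(-56)) - 41461) = √((-83 + (11 + 47)*(-56)) - 41461) = √((-83 + 58*(-56)) - 41461) = √((-83 - 3248) - 41461) = √(-3331 - 41461) = √(-44792) = 2*I*√11198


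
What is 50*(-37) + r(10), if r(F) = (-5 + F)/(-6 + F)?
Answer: -7395/4 ≈ -1848.8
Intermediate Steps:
r(F) = (-5 + F)/(-6 + F)
50*(-37) + r(10) = 50*(-37) + (-5 + 10)/(-6 + 10) = -1850 + 5/4 = -7395/4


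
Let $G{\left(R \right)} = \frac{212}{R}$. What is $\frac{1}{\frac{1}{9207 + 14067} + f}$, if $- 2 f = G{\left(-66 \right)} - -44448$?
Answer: $- \frac{256014}{5689243951} \approx -4.5 \cdot 10^{-5}$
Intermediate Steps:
$f = - \frac{733339}{33}$ ($f = - \frac{\frac{212}{-66} - -44448}{2} = - \frac{212 \left(- \frac{1}{66}\right) + 44448}{2} = - \frac{- \frac{106}{33} + 44448}{2} = \left(- \frac{1}{2}\right) \frac{1466678}{33} = - \frac{733339}{33} \approx -22222.0$)
$\frac{1}{\frac{1}{9207 + 14067} + f} = \frac{1}{\frac{1}{9207 + 14067} - \frac{733339}{33}} = \frac{1}{\frac{1}{23274} - \frac{733339}{33}} = \frac{1}{- \frac{5689243951}{256014}} = - \frac{256014}{5689243951}$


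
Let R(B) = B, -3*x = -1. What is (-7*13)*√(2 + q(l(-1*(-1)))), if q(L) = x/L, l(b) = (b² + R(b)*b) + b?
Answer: -91*√19/3 ≈ -132.22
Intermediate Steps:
x = ⅓ (x = -⅓*(-1) = ⅓ ≈ 0.33333)
l(b) = b + 2*b² (l(b) = (b² + b*b) + b = (b² + b²) + b = 2*b² + b = b + 2*b²)
q(L) = 1/(3*L)
(-7*13)*√(2 + q(l(-1*(-1)))) = (-7*13)*√(2 + 1/(3*(((-1*(-1))*(1 + 2*(-1*(-1))))))) = -91*√(2 + 1/(3*((1*(1 + 2*1))))) = -91*√(2 + 1/(3*((1*(1 + 2))))) = -91*√(2 + 1/(3*((1*3)))) = -91*√(2 + (⅓)/3) = -91*√(2 + (⅓)*(⅓)) = -91*√(2 + ⅑) = -91*√19/3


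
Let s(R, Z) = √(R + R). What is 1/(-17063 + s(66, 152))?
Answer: -17063/291145837 - 2*√33/291145837 ≈ -5.8646e-5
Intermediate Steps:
s(R, Z) = √2*√R (s(R, Z) = √(2*R) = √2*√R)
1/(-17063 + s(66, 152)) = 1/(-17063 + √2*√66) = 1/(-17063 + 2*√33)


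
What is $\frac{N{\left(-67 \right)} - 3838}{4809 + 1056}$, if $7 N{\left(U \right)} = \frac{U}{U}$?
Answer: $- \frac{1791}{2737} \approx -0.65437$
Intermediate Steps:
$N{\left(U \right)} = \frac{1}{7}$ ($N{\left(U \right)} = \frac{U \frac{1}{U}}{7} = \frac{1}{7} \cdot 1 = \frac{1}{7}$)
$\frac{N{\left(-67 \right)} - 3838}{4809 + 1056} = \frac{\frac{1}{7} - 3838}{4809 + 1056} = - \frac{26865}{7 \cdot 5865} = \left(- \frac{26865}{7}\right) \frac{1}{5865} = - \frac{1791}{2737}$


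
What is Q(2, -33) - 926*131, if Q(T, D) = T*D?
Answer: -121372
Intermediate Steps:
Q(T, D) = D*T
Q(2, -33) - 926*131 = -33*2 - 926*131 = -66 - 121306 = -121372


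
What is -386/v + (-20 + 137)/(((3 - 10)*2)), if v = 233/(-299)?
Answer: 1588535/3262 ≈ 486.98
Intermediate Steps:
v = -233/299 (v = 233*(-1/299) = -233/299 ≈ -0.77926)
-386/v + (-20 + 137)/(((3 - 10)*2)) = -386/(-233/299) + (-20 + 137)/(((3 - 10)*2)) = -386*(-299/233) + 117/((-7*2)) = 115414/233 + 117/(-14) = 115414/233 + 117*(-1/14) = 115414/233 - 117/14 = 1588535/3262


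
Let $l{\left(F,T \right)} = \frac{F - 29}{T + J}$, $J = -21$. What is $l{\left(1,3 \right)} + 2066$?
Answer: $\frac{18608}{9} \approx 2067.6$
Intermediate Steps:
$l{\left(F,T \right)} = \frac{-29 + F}{-21 + T}$ ($l{\left(F,T \right)} = \frac{F - 29}{T - 21} = \frac{-29 + F}{-21 + T}$)
$l{\left(1,3 \right)} + 2066 = \frac{-29 + 1}{-21 + 3} + 2066 = \frac{1}{-18} \left(-28\right) + 2066 = \left(- \frac{1}{18}\right) \left(-28\right) + 2066 = \frac{14}{9} + 2066 = \frac{18608}{9}$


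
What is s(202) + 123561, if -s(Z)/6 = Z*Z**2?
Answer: -49330887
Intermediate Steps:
s(Z) = -6*Z**3 (s(Z) = -6*Z*Z**2 = -6*Z**3)
s(202) + 123561 = -6*202**3 + 123561 = -6*8242408 + 123561 = -49454448 + 123561 = -49330887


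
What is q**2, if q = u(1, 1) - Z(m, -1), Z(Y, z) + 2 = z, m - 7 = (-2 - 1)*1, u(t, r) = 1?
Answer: 16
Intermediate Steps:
m = 4 (m = 7 + (-2 - 1)*1 = 7 - 3*1 = 7 - 3 = 4)
Z(Y, z) = -2 + z
q = 4 (q = 1 - (-2 - 1) = 1 - 1*(-3) = 1 + 3 = 4)
q**2 = 4**2 = 16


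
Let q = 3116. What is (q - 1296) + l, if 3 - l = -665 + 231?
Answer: 2257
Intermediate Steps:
l = 437 (l = 3 - (-665 + 231) = 3 - 1*(-434) = 3 + 434 = 437)
(q - 1296) + l = (3116 - 1296) + 437 = 1820 + 437 = 2257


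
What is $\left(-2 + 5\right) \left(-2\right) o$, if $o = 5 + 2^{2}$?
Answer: $-54$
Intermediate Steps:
$o = 9$ ($o = 5 + 4 = 9$)
$\left(-2 + 5\right) \left(-2\right) o = \left(-2 + 5\right) \left(-2\right) 9 = 3 \left(-2\right) 9 = \left(-6\right) 9 = -54$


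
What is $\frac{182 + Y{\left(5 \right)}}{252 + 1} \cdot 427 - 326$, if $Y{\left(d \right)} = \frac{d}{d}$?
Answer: $- \frac{4337}{253} \approx -17.142$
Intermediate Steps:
$Y{\left(d \right)} = 1$
$\frac{182 + Y{\left(5 \right)}}{252 + 1} \cdot 427 - 326 = \frac{182 + 1}{252 + 1} \cdot 427 - 326 = \frac{183}{253} \cdot 427 - 326 = \frac{78141}{253} - 326 = - \frac{4337}{253}$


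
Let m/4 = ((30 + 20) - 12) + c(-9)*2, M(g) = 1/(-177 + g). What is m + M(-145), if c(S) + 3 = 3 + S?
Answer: 25759/322 ≈ 79.997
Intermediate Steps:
c(S) = S (c(S) = -3 + (3 + S) = S)
m = 80 (m = 4*(((30 + 20) - 12) - 9*2) = 4*((50 - 12) - 18) = 4*(38 - 18) = 4*20 = 80)
m + M(-145) = 80 + 1/(-177 - 145) = 80 + 1/(-322) = 80 - 1/322 = 25759/322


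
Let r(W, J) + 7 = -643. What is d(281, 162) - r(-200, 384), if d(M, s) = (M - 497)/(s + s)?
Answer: 1948/3 ≈ 649.33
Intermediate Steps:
r(W, J) = -650 (r(W, J) = -7 - 643 = -650)
d(M, s) = (-497 + M)/(2*s) (d(M, s) = (-497 + M)/((2*s)) = (-497 + M)*(1/(2*s)) = (-497 + M)/(2*s))
d(281, 162) - r(-200, 384) = (1/2)*(-497 + 281)/162 - 1*(-650) = (1/2)*(1/162)*(-216) + 650 = -2/3 + 650 = 1948/3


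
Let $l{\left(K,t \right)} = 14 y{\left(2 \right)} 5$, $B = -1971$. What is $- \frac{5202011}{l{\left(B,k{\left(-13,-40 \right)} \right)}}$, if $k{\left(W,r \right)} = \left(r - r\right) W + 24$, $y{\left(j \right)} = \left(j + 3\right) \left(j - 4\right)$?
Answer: $\frac{5202011}{700} \approx 7431.4$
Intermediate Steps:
$y{\left(j \right)} = \left(-4 + j\right) \left(3 + j\right)$ ($y{\left(j \right)} = \left(3 + j\right) \left(-4 + j\right) = \left(-4 + j\right) \left(3 + j\right)$)
$k{\left(W,r \right)} = 24$ ($k{\left(W,r \right)} = 0 W + 24 = 0 + 24 = 24$)
$l{\left(K,t \right)} = -700$ ($l{\left(K,t \right)} = 14 \left(-12 + 2^{2} - 2\right) 5 = 14 \left(-12 + 4 - 2\right) 5 = 14 \left(-10\right) 5 = \left(-140\right) 5 = -700$)
$- \frac{5202011}{l{\left(B,k{\left(-13,-40 \right)} \right)}} = - \frac{5202011}{-700} = \left(-5202011\right) \left(- \frac{1}{700}\right) = \frac{5202011}{700}$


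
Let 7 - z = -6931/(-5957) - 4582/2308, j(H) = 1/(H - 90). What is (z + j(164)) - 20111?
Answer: -69098376651/3437189 ≈ -20103.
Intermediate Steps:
j(H) = 1/(-90 + H)
z = 53769759/6874378 (z = 7 - (-6931/(-5957) - 4582/2308) = 7 - (-6931*(-1/5957) - 4582*1/2308) = 7 - (6931/5957 - 2291/1154) = 7 - 1*(-5649113/6874378) = 7 + 5649113/6874378 = 53769759/6874378 ≈ 7.8218)
(z + j(164)) - 20111 = (53769759/6874378 + 1/(-90 + 164)) - 20111 = (53769759/6874378 + 1/74) - 20111 = 26931328/3437189 - 20111 = -69098376651/3437189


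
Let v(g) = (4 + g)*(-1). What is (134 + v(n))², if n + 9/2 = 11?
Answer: 61009/4 ≈ 15252.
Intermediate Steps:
n = 13/2 (n = -9/2 + 11 = 13/2 ≈ 6.5000)
v(g) = -4 - g
(134 + v(n))² = (134 + (-4 - 1*13/2))² = (134 + (-4 - 13/2))² = (134 - 21/2)² = (247/2)² = 61009/4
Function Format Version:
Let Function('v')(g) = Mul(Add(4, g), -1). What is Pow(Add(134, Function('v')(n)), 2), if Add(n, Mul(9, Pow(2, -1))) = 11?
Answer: Rational(61009, 4) ≈ 15252.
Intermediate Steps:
n = Rational(13, 2) (n = Add(Rational(-9, 2), 11) = Rational(13, 2) ≈ 6.5000)
Function('v')(g) = Add(-4, Mul(-1, g))
Pow(Add(134, Function('v')(n)), 2) = Pow(Add(134, Add(-4, Mul(-1, Rational(13, 2)))), 2) = Pow(Add(134, Add(-4, Rational(-13, 2))), 2) = Pow(Add(134, Rational(-21, 2)), 2) = Pow(Rational(247, 2), 2) = Rational(61009, 4)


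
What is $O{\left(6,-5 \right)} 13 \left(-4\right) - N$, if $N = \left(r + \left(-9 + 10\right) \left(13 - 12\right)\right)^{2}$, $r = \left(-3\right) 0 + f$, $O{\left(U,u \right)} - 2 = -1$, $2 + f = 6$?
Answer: $-77$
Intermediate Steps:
$f = 4$ ($f = -2 + 6 = 4$)
$O{\left(U,u \right)} = 1$ ($O{\left(U,u \right)} = 2 - 1 = 1$)
$r = 4$ ($r = \left(-3\right) 0 + 4 = 0 + 4 = 4$)
$N = 25$ ($N = \left(4 + \left(-9 + 10\right) \left(13 - 12\right)\right)^{2} = \left(4 + 1 \cdot 1\right)^{2} = \left(4 + 1\right)^{2} = 5^{2} = 25$)
$O{\left(6,-5 \right)} 13 \left(-4\right) - N = 1 \cdot 13 \left(-4\right) - 25 = 13 \left(-4\right) - 25 = -52 - 25 = -77$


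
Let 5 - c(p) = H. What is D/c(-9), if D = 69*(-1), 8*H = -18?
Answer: -276/29 ≈ -9.5172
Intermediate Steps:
H = -9/4 (H = (⅛)*(-18) = -9/4 ≈ -2.2500)
c(p) = 29/4 (c(p) = 5 - 1*(-9/4) = 5 + 9/4 = 29/4)
D = -69
D/c(-9) = -69/29/4 = -69*4/29 = -276/29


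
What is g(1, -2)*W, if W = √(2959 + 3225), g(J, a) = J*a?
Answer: -4*√1546 ≈ -157.28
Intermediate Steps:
W = 2*√1546 (W = √6184 = 2*√1546 ≈ 78.638)
g(1, -2)*W = (1*(-2))*(2*√1546) = -4*√1546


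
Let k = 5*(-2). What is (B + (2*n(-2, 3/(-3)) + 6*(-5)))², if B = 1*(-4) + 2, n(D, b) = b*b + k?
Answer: 2500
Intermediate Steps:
k = -10
n(D, b) = -10 + b² (n(D, b) = b*b - 10 = b² - 10 = -10 + b²)
B = -2 (B = -4 + 2 = -2)
(B + (2*n(-2, 3/(-3)) + 6*(-5)))² = (-2 + (2*(-10 + (3/(-3))²) + 6*(-5)))² = (-2 + (2*(-10 + (3*(-⅓))²) - 30))² = (-2 + (2*(-10 + (-1)²) - 30))² = (-2 + (2*(-10 + 1) - 30))² = (-2 + (2*(-9) - 30))² = (-2 + (-18 - 30))² = (-2 - 48)² = (-50)² = 2500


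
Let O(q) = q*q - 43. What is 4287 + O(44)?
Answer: 6180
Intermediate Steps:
O(q) = -43 + q**2 (O(q) = q**2 - 43 = -43 + q**2)
4287 + O(44) = 4287 + (-43 + 44**2) = 4287 + (-43 + 1936) = 4287 + 1893 = 6180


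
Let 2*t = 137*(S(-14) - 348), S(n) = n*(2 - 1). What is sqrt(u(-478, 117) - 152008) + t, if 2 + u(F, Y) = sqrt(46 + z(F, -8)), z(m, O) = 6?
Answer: -24797 + I*sqrt(152010 - 2*sqrt(13)) ≈ -24797.0 + 389.88*I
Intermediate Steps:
u(F, Y) = -2 + 2*sqrt(13) (u(F, Y) = -2 + sqrt(46 + 6) = -2 + sqrt(52) = -2 + 2*sqrt(13))
S(n) = n (S(n) = n*1 = n)
t = -24797 (t = (137*(-14 - 348))/2 = (137*(-362))/2 = (1/2)*(-49594) = -24797)
sqrt(u(-478, 117) - 152008) + t = sqrt((-2 + 2*sqrt(13)) - 152008) - 24797 = sqrt(-152010 + 2*sqrt(13)) - 24797 = -24797 + sqrt(-152010 + 2*sqrt(13))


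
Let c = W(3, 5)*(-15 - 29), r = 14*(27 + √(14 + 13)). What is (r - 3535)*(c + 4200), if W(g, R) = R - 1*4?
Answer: -13120492 + 174552*√3 ≈ -1.2818e+7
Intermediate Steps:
W(g, R) = -4 + R (W(g, R) = R - 4 = -4 + R)
r = 378 + 42*√3 (r = 14*(27 + √27) = 14*(27 + 3*√3) = 378 + 42*√3 ≈ 450.75)
c = -44 (c = (-4 + 5)*(-15 - 29) = 1*(-44) = -44)
(r - 3535)*(c + 4200) = ((378 + 42*√3) - 3535)*(-44 + 4200) = (-3157 + 42*√3)*4156 = -13120492 + 174552*√3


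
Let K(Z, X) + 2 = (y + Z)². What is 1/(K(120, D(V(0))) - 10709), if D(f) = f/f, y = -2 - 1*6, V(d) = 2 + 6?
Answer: 1/1833 ≈ 0.00054555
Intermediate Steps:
V(d) = 8
y = -8 (y = -2 - 6 = -8)
D(f) = 1
K(Z, X) = -2 + (-8 + Z)²
1/(K(120, D(V(0))) - 10709) = 1/((-2 + (-8 + 120)²) - 10709) = 1/((-2 + 112²) - 10709) = 1/((-2 + 12544) - 10709) = 1/(12542 - 10709) = 1/1833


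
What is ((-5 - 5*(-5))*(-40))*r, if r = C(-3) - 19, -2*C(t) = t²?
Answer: 18800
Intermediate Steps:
C(t) = -t²/2
r = -47/2 (r = -½*(-3)² - 19 = -½*9 - 19 = -9/2 - 19 = -47/2 ≈ -23.500)
((-5 - 5*(-5))*(-40))*r = ((-5 - 5*(-5))*(-40))*(-47/2) = ((-5 + 25)*(-40))*(-47/2) = (20*(-40))*(-47/2) = -800*(-47/2) = 18800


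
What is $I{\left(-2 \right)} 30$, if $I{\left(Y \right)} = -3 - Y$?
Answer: $-30$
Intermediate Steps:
$I{\left(-2 \right)} 30 = \left(-3 - -2\right) 30 = \left(-3 + 2\right) 30 = \left(-1\right) 30 = -30$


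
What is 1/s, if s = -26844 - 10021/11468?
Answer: -11468/307857013 ≈ -3.7251e-5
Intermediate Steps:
s = -307857013/11468 (s = -26844 - 10021*1/11468 = -26844 - 10021/11468 = -307857013/11468 ≈ -26845.)
1/s = 1/(-307857013/11468) = -11468/307857013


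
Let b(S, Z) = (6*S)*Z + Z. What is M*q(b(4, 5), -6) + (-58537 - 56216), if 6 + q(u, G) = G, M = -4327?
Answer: -62829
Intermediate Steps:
b(S, Z) = Z + 6*S*Z (b(S, Z) = 6*S*Z + Z = Z + 6*S*Z)
q(u, G) = -6 + G
M*q(b(4, 5), -6) + (-58537 - 56216) = -4327*(-6 - 6) + (-58537 - 56216) = -4327*(-12) - 114753 = 51924 - 114753 = -62829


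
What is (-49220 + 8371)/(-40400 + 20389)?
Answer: 40849/20011 ≈ 2.0413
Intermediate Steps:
(-49220 + 8371)/(-40400 + 20389) = -40849/(-20011) = -40849*(-1/20011) = 40849/20011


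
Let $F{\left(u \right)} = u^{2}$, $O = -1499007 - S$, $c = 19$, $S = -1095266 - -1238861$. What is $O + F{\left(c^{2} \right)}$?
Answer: $-1512281$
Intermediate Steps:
$S = 143595$ ($S = -1095266 + 1238861 = 143595$)
$O = -1642602$ ($O = -1499007 - 143595 = -1642602$)
$O + F{\left(c^{2} \right)} = -1642602 + \left(19^{2}\right)^{2} = -1642602 + 361^{2} = -1642602 + 130321 = -1512281$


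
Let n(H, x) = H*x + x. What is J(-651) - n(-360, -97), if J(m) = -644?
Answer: -35467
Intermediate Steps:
n(H, x) = x + H*x
J(-651) - n(-360, -97) = -644 - (-97)*(1 - 360) = -644 - (-97)*(-359) = -644 - 1*34823 = -644 - 34823 = -35467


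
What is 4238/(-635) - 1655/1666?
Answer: -8111433/1057910 ≈ -7.6674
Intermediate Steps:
4238/(-635) - 1655/1666 = 4238*(-1/635) - 1655*1/1666 = -4238/635 - 1655/1666 = -8111433/1057910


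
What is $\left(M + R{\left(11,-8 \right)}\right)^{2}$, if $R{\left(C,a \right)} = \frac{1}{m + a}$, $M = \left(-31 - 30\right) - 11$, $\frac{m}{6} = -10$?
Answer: $\frac{23980609}{4624} \approx 5186.1$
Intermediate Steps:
$m = -60$ ($m = 6 \left(-10\right) = -60$)
$M = -72$ ($M = -61 - 11 = -72$)
$R{\left(C,a \right)} = \frac{1}{-60 + a}$
$\left(M + R{\left(11,-8 \right)}\right)^{2} = \left(-72 + \frac{1}{-60 - 8}\right)^{2} = \left(-72 + \frac{1}{-68}\right)^{2} = \left(-72 - \frac{1}{68}\right)^{2} = \left(- \frac{4897}{68}\right)^{2} = \frac{23980609}{4624}$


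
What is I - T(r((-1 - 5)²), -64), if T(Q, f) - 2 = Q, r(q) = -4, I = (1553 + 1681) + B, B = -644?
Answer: 2592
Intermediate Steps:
I = 2590 (I = (1553 + 1681) - 644 = 3234 - 644 = 2590)
T(Q, f) = 2 + Q
I - T(r((-1 - 5)²), -64) = 2590 - (2 - 4) = 2590 - 1*(-2) = 2590 + 2 = 2592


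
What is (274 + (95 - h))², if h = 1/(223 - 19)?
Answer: 5666325625/41616 ≈ 1.3616e+5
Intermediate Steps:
h = 1/204 ≈ 0.0049020
(274 + (95 - h))² = (274 + (95 - 1*1/204))² = (274 + (95 - 1/204))² = (274 + 19379/204)² = (75275/204)² = 5666325625/41616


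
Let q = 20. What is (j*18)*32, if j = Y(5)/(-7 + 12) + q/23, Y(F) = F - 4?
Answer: 70848/115 ≈ 616.07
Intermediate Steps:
Y(F) = -4 + F
j = 123/115 (j = (-4 + 5)/(-7 + 12) + 20/23 = 1/5 + 20*(1/23) = 1*(⅕) + 20/23 = ⅕ + 20/23 = 123/115 ≈ 1.0696)
(j*18)*32 = ((123/115)*18)*32 = (2214/115)*32 = 70848/115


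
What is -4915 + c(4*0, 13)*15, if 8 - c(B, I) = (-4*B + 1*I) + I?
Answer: -5185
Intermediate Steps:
c(B, I) = 8 - 2*I + 4*B (c(B, I) = 8 - ((-4*B + 1*I) + I) = 8 - ((-4*B + I) + I) = 8 - ((I - 4*B) + I) = 8 - (-4*B + 2*I) = 8 + (-2*I + 4*B) = 8 - 2*I + 4*B)
-4915 + c(4*0, 13)*15 = -4915 + (8 - 2*13 + 4*(4*0))*15 = -4915 + (8 - 26 + 4*0)*15 = -4915 + (8 - 26 + 0)*15 = -4915 - 18*15 = -4915 - 270 = -5185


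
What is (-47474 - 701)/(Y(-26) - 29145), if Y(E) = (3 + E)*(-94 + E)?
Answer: 9635/5277 ≈ 1.8258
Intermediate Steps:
Y(E) = (-94 + E)*(3 + E)
(-47474 - 701)/(Y(-26) - 29145) = (-47474 - 701)/((-282 + (-26)² - 91*(-26)) - 29145) = -48175/((-282 + 676 + 2366) - 29145) = -48175/(2760 - 29145) = -48175/(-26385) = -48175*(-1/26385) = 9635/5277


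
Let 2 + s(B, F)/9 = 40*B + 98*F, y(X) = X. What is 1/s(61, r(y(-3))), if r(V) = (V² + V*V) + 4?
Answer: 1/41346 ≈ 2.4186e-5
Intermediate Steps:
r(V) = 4 + 2*V² (r(V) = (V² + V²) + 4 = 2*V² + 4 = 4 + 2*V²)
s(B, F) = -18 + 360*B + 882*F (s(B, F) = -18 + 9*(40*B + 98*F) = -18 + (360*B + 882*F) = -18 + 360*B + 882*F)
1/s(61, r(y(-3))) = 1/(-18 + 360*61 + 882*(4 + 2*(-3)²)) = 1/(-18 + 21960 + 882*(4 + 2*9)) = 1/(-18 + 21960 + 882*(4 + 18)) = 1/(-18 + 21960 + 882*22) = 1/(-18 + 21960 + 19404) = 1/41346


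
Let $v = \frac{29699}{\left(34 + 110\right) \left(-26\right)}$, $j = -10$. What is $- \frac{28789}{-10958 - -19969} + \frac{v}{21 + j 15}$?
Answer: $- \frac{13636778375}{4352096736} \approx -3.1334$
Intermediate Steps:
$v = - \frac{29699}{3744}$ ($v = \frac{29699}{144 \left(-26\right)} = \frac{29699}{-3744} = 29699 \left(- \frac{1}{3744}\right) = - \frac{29699}{3744} \approx -7.9324$)
$- \frac{28789}{-10958 - -19969} + \frac{v}{21 + j 15} = - \frac{28789}{-10958 - -19969} - \frac{29699}{3744 \left(21 - 150\right)} = - \frac{28789}{-10958 + 19969} - \frac{29699}{3744 \left(21 - 150\right)} = - \frac{28789}{9011} - \frac{29699}{3744 \left(-129\right)} = \left(-28789\right) \frac{1}{9011} - - \frac{29699}{482976} = - \frac{28789}{9011} + \frac{29699}{482976} = - \frac{13636778375}{4352096736}$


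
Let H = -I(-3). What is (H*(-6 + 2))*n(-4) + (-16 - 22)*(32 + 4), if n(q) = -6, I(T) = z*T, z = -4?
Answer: -1656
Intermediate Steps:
I(T) = -4*T
H = -12 (H = -(-4)*(-3) = -1*12 = -12)
(H*(-6 + 2))*n(-4) + (-16 - 22)*(32 + 4) = -12*(-6 + 2)*(-6) + (-16 - 22)*(32 + 4) = -12*(-4)*(-6) - 38*36 = 48*(-6) - 1368 = -288 - 1368 = -1656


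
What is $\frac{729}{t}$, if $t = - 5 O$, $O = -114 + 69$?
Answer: $\frac{81}{25} \approx 3.24$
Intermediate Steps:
$O = -45$
$t = 225$ ($t = \left(-5\right) \left(-45\right) = 225$)
$\frac{729}{t} = \frac{729}{225} = 729 \cdot \frac{1}{225} = \frac{81}{25}$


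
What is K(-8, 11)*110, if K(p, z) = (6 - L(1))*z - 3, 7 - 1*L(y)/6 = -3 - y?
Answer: -72930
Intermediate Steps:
L(y) = 60 + 6*y (L(y) = 42 - 6*(-3 - y) = 42 + (18 + 6*y) = 60 + 6*y)
K(p, z) = -3 - 60*z (K(p, z) = (6 - (60 + 6*1))*z - 3 = (6 - (60 + 6))*z - 3 = (6 - 1*66)*z - 3 = (6 - 66)*z - 3 = -60*z - 3 = -3 - 60*z)
K(-8, 11)*110 = (-3 - 60*11)*110 = (-3 - 660)*110 = -663*110 = -72930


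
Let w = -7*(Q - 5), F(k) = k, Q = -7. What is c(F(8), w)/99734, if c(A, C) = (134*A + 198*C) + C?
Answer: 8894/49867 ≈ 0.17835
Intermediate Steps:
w = 84 (w = -7*(-7 - 5) = -7*(-12) = 84)
c(A, C) = 134*A + 199*C
c(F(8), w)/99734 = (134*8 + 199*84)/99734 = (1072 + 16716)*(1/99734) = 17788*(1/99734) = 8894/49867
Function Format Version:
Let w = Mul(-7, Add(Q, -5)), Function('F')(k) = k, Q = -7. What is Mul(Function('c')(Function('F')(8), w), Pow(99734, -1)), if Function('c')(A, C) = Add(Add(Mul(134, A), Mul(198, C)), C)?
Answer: Rational(8894, 49867) ≈ 0.17835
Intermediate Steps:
w = 84 (w = Mul(-7, Add(-7, -5)) = Mul(-7, -12) = 84)
Function('c')(A, C) = Add(Mul(134, A), Mul(199, C))
Mul(Function('c')(Function('F')(8), w), Pow(99734, -1)) = Mul(Add(Mul(134, 8), Mul(199, 84)), Pow(99734, -1)) = Mul(Add(1072, 16716), Rational(1, 99734)) = Mul(17788, Rational(1, 99734)) = Rational(8894, 49867)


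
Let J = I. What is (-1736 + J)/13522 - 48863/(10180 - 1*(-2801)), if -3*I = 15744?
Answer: -375692395/87764541 ≈ -4.2807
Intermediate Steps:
I = -5248 (I = -⅓*15744 = -5248)
J = -5248
(-1736 + J)/13522 - 48863/(10180 - 1*(-2801)) = (-1736 - 5248)/13522 - 48863/(10180 - 1*(-2801)) = -6984*1/13522 - 48863/(10180 + 2801) = -3492/6761 - 48863/12981 = -375692395/87764541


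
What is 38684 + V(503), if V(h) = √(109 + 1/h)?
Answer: 38684 + 6*√766069/503 ≈ 38694.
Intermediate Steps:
38684 + V(503) = 38684 + √(109 + 1/503) = 38684 + √(54828/503) = 38684 + 6*√766069/503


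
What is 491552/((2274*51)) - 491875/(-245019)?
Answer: 29580715123/4735972251 ≈ 6.2460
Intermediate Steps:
491552/((2274*51)) - 491875/(-245019) = 491552/115974 - 491875*(-1/245019) = 491552*(1/115974) + 491875/245019 = 245776/57987 + 491875/245019 = 29580715123/4735972251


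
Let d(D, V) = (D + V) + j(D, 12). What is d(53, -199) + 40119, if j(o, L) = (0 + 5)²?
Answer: 39998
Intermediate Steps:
j(o, L) = 25 (j(o, L) = 5² = 25)
d(D, V) = 25 + D + V (d(D, V) = (D + V) + 25 = 25 + D + V)
d(53, -199) + 40119 = (25 + 53 - 199) + 40119 = -121 + 40119 = 39998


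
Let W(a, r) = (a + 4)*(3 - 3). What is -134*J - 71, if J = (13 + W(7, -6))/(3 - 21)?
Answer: 232/9 ≈ 25.778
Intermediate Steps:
W(a, r) = 0 (W(a, r) = (4 + a)*0 = 0)
J = -13/18 (J = (13 + 0)/(3 - 21) = 13/(-18) = 13*(-1/18) = -13/18 ≈ -0.72222)
-134*J - 71 = -134*(-13/18) - 71 = 871/9 - 71 = 232/9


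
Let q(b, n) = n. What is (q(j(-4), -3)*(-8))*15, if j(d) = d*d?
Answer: 360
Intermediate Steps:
j(d) = d²
(q(j(-4), -3)*(-8))*15 = -3*(-8)*15 = 24*15 = 360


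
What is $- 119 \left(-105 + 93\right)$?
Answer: $1428$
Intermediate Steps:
$- 119 \left(-105 + 93\right) = \left(-119\right) \left(-12\right) = 1428$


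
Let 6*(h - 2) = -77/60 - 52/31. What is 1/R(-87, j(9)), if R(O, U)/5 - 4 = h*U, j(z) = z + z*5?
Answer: 124/52919 ≈ 0.0023432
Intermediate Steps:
j(z) = 6*z (j(z) = z + 5*z = 6*z)
h = 16813/11160 (h = 2 + (-77/60 - 52/31)/6 = 2 + (⅙)*(-5507/1860) = 2 - 5507/11160 = 16813/11160 ≈ 1.5065)
R(O, U) = 20 + 16813*U/2232 (R(O, U) = 20 + 5*(16813*U/11160) = 20 + 16813*U/2232)
1/R(-87, j(9)) = 1/(20 + 16813*(6*9)/2232) = 1/(20 + (16813/2232)*54) = 1/(20 + 50439/124) = 1/(52919/124) = 124/52919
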